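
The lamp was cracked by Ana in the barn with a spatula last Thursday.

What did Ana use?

a spatula

'with a spatula' marks the instrument of the cracking event.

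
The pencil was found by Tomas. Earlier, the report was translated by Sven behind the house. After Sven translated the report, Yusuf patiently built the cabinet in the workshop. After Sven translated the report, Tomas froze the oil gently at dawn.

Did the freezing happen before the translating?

no

The narrative orders the translating before the freezing.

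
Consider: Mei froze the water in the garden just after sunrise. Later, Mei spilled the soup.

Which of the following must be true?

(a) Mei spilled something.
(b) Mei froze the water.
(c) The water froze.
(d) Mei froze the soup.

(a), (b), (c)

(a) Entailed — this follows by dropping conjuncts from the spilling event's description.
(b) Entailed — this follows by dropping conjuncts from the freezing event's description.
(c) Entailed — 'Mei froze the water' is causative; it entails the inchoative 'the water froze'.
(d) Not entailed — Mei froze the water, not the soup; the soup belongs to the spilling event.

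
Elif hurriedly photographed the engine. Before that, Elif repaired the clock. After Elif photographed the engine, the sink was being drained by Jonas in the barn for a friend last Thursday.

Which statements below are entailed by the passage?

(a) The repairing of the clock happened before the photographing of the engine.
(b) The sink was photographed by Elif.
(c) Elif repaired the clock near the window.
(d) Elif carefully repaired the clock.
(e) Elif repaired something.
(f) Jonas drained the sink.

(a), (e)

(a) Entailed — the narrative places the repairing before the photographing.
(b) Not entailed — Elif photographed the engine, not the sink; the sink belongs to the draining event.
(c) Not entailed — 'near the window' adds information not in the original event.
(d) Not entailed — 'carefully' adds information not in the original event.
(e) Entailed — the original entails any weakening of itself; this just generalizes the patient.
(f) Not entailed — 'was draining' is progressive on an accomplishment; it does not entail the completed 'drained'.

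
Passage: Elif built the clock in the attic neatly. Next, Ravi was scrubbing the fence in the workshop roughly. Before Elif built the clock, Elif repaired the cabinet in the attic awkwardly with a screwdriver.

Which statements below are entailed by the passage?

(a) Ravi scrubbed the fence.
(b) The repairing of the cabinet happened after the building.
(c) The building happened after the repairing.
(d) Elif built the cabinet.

(a), (c)

(a) Entailed — 'scrub' is an activity; 'was scrubbing' entails that some scrubbing happened, so 'scrubbed' holds.
(b) Not entailed — the narrative places the repairing before the building, not after.
(c) Entailed — the narrative places the repairing before the building.
(d) Not entailed — Elif built the clock, not the cabinet; the cabinet belongs to the repairing event.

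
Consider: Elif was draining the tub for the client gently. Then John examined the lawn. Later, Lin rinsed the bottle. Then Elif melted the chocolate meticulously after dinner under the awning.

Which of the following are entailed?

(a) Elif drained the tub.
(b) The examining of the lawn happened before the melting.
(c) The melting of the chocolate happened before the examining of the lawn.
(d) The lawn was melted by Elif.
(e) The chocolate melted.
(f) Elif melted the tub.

(b), (e)

(a) Not entailed — 'was draining' is progressive on an accomplishment; it does not entail the completed 'drained'.
(b) Entailed — the narrative places the examining before the melting.
(c) Not entailed — the narrative places the examining before the melting, not after.
(d) Not entailed — Elif melted the chocolate, not the lawn; the lawn belongs to the examining event.
(e) Entailed — 'Elif melted the chocolate' is causative; it entails the inchoative 'the chocolate melted'.
(f) Not entailed — Elif melted the chocolate, not the tub; the tub belongs to the draining event.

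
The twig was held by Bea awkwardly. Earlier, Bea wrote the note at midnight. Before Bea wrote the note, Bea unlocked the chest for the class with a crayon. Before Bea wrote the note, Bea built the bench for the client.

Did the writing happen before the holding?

The narrative orders the writing before the holding.

yes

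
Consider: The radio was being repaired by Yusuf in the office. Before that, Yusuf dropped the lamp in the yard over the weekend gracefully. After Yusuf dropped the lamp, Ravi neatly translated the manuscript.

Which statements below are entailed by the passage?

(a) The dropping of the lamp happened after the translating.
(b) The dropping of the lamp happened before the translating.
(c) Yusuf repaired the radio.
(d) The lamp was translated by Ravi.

(b)

(a) Not entailed — the narrative places the dropping before the translating, not after.
(b) Entailed — the narrative places the dropping before the translating.
(c) Not entailed — 'was repairing' is progressive on an accomplishment; it does not entail the completed 'repaired'.
(d) Not entailed — Ravi translated the manuscript, not the lamp; the lamp belongs to the dropping event.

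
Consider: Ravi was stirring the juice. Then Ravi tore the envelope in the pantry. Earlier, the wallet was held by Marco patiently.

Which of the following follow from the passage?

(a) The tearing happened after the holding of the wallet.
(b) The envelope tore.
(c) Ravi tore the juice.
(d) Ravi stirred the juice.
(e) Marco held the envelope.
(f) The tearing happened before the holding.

(a) Entailed — the narrative places the holding before the tearing.
(b) Entailed — 'Ravi tore the envelope' is causative; it entails the inchoative 'the envelope tore'.
(c) Not entailed — Ravi tore the envelope, not the juice; the juice belongs to the stirring event.
(d) Entailed — 'stir' is an activity; 'was stirring' entails that some stirring happened, so 'stirred' holds.
(e) Not entailed — Marco held the wallet, not the envelope; the envelope belongs to the tearing event.
(f) Not entailed — the narrative places the holding before the tearing, not after.

(a), (b), (d)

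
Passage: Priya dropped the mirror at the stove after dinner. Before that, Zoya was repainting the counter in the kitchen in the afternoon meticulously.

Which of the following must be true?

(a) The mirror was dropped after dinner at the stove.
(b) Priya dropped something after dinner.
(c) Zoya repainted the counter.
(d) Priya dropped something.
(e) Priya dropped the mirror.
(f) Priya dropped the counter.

(a), (b), (d), (e)

(a) Entailed — every conjunct here is already in the original dropping event.
(b) Entailed — this follows by dropping conjuncts from the dropping event's description.
(c) Not entailed — 'was repainting' is progressive on an accomplishment; it does not entail the completed 'repainted'.
(d) Entailed — this follows by dropping conjuncts from the dropping event's description.
(e) Entailed — this follows by dropping conjuncts from the dropping event's description.
(f) Not entailed — Priya dropped the mirror, not the counter; the counter belongs to the repainting event.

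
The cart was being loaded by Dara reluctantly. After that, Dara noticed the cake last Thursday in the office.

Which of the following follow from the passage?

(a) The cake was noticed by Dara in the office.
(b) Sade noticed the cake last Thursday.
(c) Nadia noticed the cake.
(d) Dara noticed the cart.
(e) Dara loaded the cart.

(a) Entailed — every conjunct here is already in the original noticing event.
(b) Not entailed — the passage has Dara noticing the cake, not Sade.
(c) Not entailed — the passage has Dara noticing the cake, not Nadia.
(d) Not entailed — Dara noticed the cake, not the cart; the cart belongs to the loading event.
(e) Not entailed — 'was loading' is progressive on an accomplishment; it does not entail the completed 'loaded'.

(a)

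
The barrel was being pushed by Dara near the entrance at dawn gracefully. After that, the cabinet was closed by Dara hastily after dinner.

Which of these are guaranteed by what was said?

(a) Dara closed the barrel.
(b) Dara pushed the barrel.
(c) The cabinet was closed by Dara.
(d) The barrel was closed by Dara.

(b), (c)

(a) Not entailed — Dara closed the cabinet, not the barrel; the barrel belongs to the pushing event.
(b) Entailed — 'push' is an activity; 'was pushing' entails that some pushing happened, so 'pushed' holds.
(c) Entailed — dropping 'after dinner', 'hastily' leaves a sub-description the original still satisfies.
(d) Not entailed — Dara closed the cabinet, not the barrel; the barrel belongs to the pushing event.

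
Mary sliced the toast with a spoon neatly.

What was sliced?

'the toast' marks the patient of the slicing event.

the toast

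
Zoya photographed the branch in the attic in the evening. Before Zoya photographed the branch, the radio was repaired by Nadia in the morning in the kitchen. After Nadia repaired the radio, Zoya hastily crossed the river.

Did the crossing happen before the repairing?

The narrative orders the repairing before the crossing.

no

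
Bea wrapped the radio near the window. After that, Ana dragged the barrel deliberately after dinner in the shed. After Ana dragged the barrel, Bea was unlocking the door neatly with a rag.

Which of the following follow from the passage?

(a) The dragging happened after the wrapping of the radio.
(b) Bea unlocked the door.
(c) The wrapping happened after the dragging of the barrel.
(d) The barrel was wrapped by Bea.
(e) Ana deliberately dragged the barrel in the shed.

(a), (e)

(a) Entailed — the narrative places the wrapping before the dragging.
(b) Not entailed — 'was unlocking' is progressive on an accomplishment; it does not entail the completed 'unlocked'.
(c) Not entailed — the narrative places the wrapping before the dragging, not after.
(d) Not entailed — Bea wrapped the radio, not the barrel; the barrel belongs to the dragging event.
(e) Entailed — dropping 'after dinner' leaves a sub-description the original still satisfies.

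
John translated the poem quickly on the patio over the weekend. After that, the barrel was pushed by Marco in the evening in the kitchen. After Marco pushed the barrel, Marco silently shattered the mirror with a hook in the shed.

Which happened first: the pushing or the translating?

the translating

The connectives place the translating before the pushing.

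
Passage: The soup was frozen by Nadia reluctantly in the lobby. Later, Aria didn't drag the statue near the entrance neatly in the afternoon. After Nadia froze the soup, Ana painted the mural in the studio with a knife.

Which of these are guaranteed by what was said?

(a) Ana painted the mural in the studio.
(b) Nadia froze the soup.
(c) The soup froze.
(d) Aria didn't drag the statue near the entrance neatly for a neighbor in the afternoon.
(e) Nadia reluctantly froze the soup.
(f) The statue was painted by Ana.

(a) Entailed — every conjunct here is already in the original painting event.
(b) Entailed — the original entails any weakening of itself; this just drops 'reluctantly', 'in the lobby'.
(c) Entailed — 'Nadia froze the soup' is causative; it entails the inchoative 'the soup froze'.
(d) Entailed — under negation, adding a further restriction is entailed: if no such dragging event occurred, none occurred for a neighbor either.
(e) Entailed — dropping 'in the lobby' leaves a sub-description the original still satisfies.
(f) Not entailed — Ana painted the mural, not the statue; the statue belongs to the dragging event.

(a), (b), (c), (d), (e)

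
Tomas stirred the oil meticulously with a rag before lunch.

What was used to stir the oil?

'with a rag' marks the instrument of the stirring event.

a rag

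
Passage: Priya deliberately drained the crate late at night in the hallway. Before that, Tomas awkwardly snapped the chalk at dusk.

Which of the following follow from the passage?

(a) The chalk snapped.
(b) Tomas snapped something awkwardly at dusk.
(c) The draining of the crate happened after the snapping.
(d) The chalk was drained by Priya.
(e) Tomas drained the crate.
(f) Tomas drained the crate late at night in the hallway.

(a), (b), (c)

(a) Entailed — 'Tomas snapped the chalk' is causative; it entails the inchoative 'the chalk snapped'.
(b) Entailed — every conjunct here is already in the original snapping event.
(c) Entailed — the narrative places the snapping before the draining.
(d) Not entailed — Priya drained the crate, not the chalk; the chalk belongs to the snapping event.
(e) Not entailed — the passage has Priya draining the crate, not Tomas.
(f) Not entailed — the passage has Priya draining the crate, not Tomas.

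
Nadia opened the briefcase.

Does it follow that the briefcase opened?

yes

'Nadia opened the briefcase' is the causative; it entails the inchoative 'the briefcase opened'.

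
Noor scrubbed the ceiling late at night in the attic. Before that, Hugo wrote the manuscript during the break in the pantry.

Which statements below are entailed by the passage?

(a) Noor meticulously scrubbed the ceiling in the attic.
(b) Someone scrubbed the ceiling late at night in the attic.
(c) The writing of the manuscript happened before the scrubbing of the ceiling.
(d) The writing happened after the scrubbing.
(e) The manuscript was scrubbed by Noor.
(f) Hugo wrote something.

(a) Not entailed — 'meticulously' adds information not in the original event.
(b) Entailed — every conjunct here is already in the original scrubbing event.
(c) Entailed — the narrative places the writing before the scrubbing.
(d) Not entailed — the narrative places the writing before the scrubbing, not after.
(e) Not entailed — Noor scrubbed the ceiling, not the manuscript; the manuscript belongs to the writing event.
(f) Entailed — the original entails any weakening of itself; this just drops 'in the pantry', 'during the break' and generalizes the patient.

(b), (c), (f)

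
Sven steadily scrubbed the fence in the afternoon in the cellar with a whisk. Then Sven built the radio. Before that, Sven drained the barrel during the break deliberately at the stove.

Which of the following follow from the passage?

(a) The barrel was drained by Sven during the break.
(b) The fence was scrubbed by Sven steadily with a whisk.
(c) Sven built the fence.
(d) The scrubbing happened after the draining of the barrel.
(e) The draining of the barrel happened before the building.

(a), (b), (e)

(a) Entailed — the original entails any weakening of itself; this just drops 'deliberately', 'at the stove'.
(b) Entailed — this follows by dropping conjuncts from the scrubbing event's description.
(c) Not entailed — Sven built the radio, not the fence; the fence belongs to the scrubbing event.
(d) Not entailed — the narrative doesn't order the draining relative to the scrubbing.
(e) Entailed — the narrative places the draining before the building.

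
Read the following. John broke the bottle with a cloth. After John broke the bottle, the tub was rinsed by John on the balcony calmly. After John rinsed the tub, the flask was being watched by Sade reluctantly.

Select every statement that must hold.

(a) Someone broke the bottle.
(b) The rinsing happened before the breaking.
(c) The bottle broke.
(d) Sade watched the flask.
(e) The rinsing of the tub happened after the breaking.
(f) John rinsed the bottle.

(a), (c), (d), (e)

(a) Entailed — every conjunct here is already in the original breaking event.
(b) Not entailed — the narrative places the breaking before the rinsing, not after.
(c) Entailed — 'John broke the bottle' is causative; it entails the inchoative 'the bottle broke'.
(d) Entailed — 'watch' is an activity; 'was watching' entails that some watching happened, so 'watched' holds.
(e) Entailed — the narrative places the breaking before the rinsing.
(f) Not entailed — John rinsed the tub, not the bottle; the bottle belongs to the breaking event.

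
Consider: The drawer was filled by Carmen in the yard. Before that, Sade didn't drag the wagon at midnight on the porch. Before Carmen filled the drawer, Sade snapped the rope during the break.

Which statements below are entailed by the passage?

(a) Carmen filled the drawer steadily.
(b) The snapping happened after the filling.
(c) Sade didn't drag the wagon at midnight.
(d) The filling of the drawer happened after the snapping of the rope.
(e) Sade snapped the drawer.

(d)

(a) Not entailed — 'steadily' adds information not in the original event.
(b) Not entailed — the narrative places the snapping before the filling, not after.
(c) Not entailed — dropping 'on the porch' under negation is not valid — the original leaves open that Sade dragged the wagon some other way.
(d) Entailed — the narrative places the snapping before the filling.
(e) Not entailed — Sade snapped the rope, not the drawer; the drawer belongs to the filling event.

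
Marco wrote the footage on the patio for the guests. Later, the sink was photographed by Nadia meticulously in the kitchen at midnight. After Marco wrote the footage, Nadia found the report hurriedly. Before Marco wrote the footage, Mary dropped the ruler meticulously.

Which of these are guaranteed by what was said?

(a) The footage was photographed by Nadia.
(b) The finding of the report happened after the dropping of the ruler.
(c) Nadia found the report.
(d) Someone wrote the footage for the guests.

(b), (c), (d)

(a) Not entailed — Nadia photographed the sink, not the footage; the footage belongs to the writing event.
(b) Entailed — the narrative places the dropping before the finding.
(c) Entailed — the original entails any weakening of itself; this just drops 'hurriedly'.
(d) Entailed — this follows by dropping conjuncts from the writing event's description.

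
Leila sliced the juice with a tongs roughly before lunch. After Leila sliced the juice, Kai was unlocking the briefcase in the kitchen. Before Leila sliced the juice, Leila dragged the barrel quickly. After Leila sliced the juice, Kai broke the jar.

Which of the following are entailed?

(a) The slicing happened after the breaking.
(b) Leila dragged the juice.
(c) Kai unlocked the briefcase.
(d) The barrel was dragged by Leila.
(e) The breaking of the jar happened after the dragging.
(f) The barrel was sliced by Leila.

(d), (e)

(a) Not entailed — the narrative places the slicing before the breaking, not after.
(b) Not entailed — Leila dragged the barrel, not the juice; the juice belongs to the slicing event.
(c) Not entailed — 'was unlocking' is progressive on an accomplishment; it does not entail the completed 'unlocked'.
(d) Entailed — every conjunct here is already in the original dragging event.
(e) Entailed — the narrative places the dragging before the breaking.
(f) Not entailed — Leila sliced the juice, not the barrel; the barrel belongs to the dragging event.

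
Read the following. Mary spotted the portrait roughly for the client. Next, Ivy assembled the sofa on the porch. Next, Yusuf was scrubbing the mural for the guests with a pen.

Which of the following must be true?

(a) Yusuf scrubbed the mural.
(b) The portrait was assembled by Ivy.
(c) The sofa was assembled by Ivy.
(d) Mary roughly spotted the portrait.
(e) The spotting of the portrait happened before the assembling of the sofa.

(a) Entailed — 'scrub' is an activity; 'was scrubbing' entails that some scrubbing happened, so 'scrubbed' holds.
(b) Not entailed — Ivy assembled the sofa, not the portrait; the portrait belongs to the spotting event.
(c) Entailed — dropping 'on the porch' leaves a sub-description the original still satisfies.
(d) Entailed — the original entails any weakening of itself; this just drops 'for the client'.
(e) Entailed — the narrative places the spotting before the assembling.

(a), (c), (d), (e)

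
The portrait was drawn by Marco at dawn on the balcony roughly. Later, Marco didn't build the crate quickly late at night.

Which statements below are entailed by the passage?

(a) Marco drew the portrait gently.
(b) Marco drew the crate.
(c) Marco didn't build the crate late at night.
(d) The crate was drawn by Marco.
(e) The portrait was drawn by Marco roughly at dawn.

(e)

(a) Not entailed — 'gently' adds a manner not in (and inconsistent with) the original.
(b) Not entailed — Marco drew the portrait, not the crate; the crate belongs to the building event.
(c) Not entailed — dropping 'quickly' under negation is not valid — the original leaves open that Marco built the crate some other way.
(d) Not entailed — Marco drew the portrait, not the crate; the crate belongs to the building event.
(e) Entailed — every conjunct here is already in the original drawing event.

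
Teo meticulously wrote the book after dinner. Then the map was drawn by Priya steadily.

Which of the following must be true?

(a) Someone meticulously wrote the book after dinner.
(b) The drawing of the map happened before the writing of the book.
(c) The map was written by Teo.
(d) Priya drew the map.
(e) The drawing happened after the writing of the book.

(a) Entailed — generalizing the agent leaves a sub-description the original still satisfies.
(b) Not entailed — the narrative places the writing before the drawing, not after.
(c) Not entailed — Teo wrote the book, not the map; the map belongs to the drawing event.
(d) Entailed — every conjunct here is already in the original drawing event.
(e) Entailed — the narrative places the writing before the drawing.

(a), (d), (e)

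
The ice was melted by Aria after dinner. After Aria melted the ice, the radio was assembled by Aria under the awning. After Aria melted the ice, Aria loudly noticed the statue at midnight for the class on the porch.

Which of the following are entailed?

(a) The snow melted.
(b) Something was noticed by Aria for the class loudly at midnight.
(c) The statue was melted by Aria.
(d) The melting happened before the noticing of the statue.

(b), (d)

(a) Not entailed — the ice is what melted, not the snow.
(b) Entailed — every conjunct here is already in the original noticing event.
(c) Not entailed — Aria melted the ice, not the statue; the statue belongs to the noticing event.
(d) Entailed — the narrative places the melting before the noticing.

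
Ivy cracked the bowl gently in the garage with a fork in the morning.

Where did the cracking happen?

in the garage

'in the garage' marks the location of the cracking event.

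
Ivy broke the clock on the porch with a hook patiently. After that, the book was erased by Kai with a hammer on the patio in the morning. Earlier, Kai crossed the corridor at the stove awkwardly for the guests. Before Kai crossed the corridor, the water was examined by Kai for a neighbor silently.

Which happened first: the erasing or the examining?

The connectives place the examining before the erasing.

the examining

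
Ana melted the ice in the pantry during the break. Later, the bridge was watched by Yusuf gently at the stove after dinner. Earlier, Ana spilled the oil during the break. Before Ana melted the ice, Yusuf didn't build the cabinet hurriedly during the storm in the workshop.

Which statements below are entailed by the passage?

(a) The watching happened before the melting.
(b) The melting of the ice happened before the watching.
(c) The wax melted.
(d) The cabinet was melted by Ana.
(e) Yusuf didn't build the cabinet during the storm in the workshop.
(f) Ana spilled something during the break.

(a) Not entailed — the narrative places the melting before the watching, not after.
(b) Entailed — the narrative places the melting before the watching.
(c) Not entailed — the ice is what melted, not the wax.
(d) Not entailed — Ana melted the ice, not the cabinet; the cabinet belongs to the building event.
(e) Not entailed — dropping 'hurriedly' under negation is not valid — the original leaves open that Yusuf built the cabinet some other way.
(f) Entailed — this follows by dropping conjuncts from the spilling event's description.

(b), (f)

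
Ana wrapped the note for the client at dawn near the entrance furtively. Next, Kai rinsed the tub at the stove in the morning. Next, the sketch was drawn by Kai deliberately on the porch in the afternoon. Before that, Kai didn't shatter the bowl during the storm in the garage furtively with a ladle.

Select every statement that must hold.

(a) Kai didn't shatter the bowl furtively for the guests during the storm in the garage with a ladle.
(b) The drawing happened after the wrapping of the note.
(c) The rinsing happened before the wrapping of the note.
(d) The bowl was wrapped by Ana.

(a), (b)

(a) Entailed — under negation, adding a further restriction is entailed: if no such shattering event occurred, none occurred for the guests either.
(b) Entailed — the narrative places the wrapping before the drawing.
(c) Not entailed — the narrative places the wrapping before the rinsing, not after.
(d) Not entailed — Ana wrapped the note, not the bowl; the bowl belongs to the shattering event.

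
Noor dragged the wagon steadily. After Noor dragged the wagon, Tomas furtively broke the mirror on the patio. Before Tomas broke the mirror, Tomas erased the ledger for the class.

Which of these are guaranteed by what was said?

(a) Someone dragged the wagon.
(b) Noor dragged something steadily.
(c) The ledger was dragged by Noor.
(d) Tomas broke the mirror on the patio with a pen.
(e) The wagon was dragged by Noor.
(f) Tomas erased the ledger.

(a), (b), (e), (f)

(a) Entailed — every conjunct here is already in the original dragging event.
(b) Entailed — the original entails any weakening of itself; this just generalizes the patient.
(c) Not entailed — Noor dragged the wagon, not the ledger; the ledger belongs to the erasing event.
(d) Not entailed — 'with a pen' adds information not in the original event.
(e) Entailed — every conjunct here is already in the original dragging event.
(f) Entailed — this follows by dropping conjuncts from the erasing event's description.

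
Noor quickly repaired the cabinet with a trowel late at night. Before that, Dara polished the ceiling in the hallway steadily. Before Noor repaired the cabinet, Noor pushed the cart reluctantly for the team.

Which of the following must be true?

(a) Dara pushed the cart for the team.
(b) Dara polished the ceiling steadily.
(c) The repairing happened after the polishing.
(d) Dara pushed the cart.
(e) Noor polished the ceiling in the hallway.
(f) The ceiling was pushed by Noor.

(b), (c)

(a) Not entailed — the passage has Noor pushing the cart, not Dara.
(b) Entailed — dropping 'in the hallway' leaves a sub-description the original still satisfies.
(c) Entailed — the narrative places the polishing before the repairing.
(d) Not entailed — the passage has Noor pushing the cart, not Dara.
(e) Not entailed — the passage has Dara polishing the ceiling, not Noor.
(f) Not entailed — Noor pushed the cart, not the ceiling; the ceiling belongs to the polishing event.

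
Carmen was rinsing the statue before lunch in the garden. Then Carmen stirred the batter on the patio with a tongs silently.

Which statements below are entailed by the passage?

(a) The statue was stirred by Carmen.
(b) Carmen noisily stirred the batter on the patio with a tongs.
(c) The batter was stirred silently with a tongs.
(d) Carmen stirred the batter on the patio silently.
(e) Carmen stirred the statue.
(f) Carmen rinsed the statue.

(a) Not entailed — Carmen stirred the batter, not the statue; the statue belongs to the rinsing event.
(b) Not entailed — 'noisily' adds a manner not in (and inconsistent with) the original.
(c) Entailed — dropping 'on the patio' and generalizing the agent leaves a sub-description the original still satisfies.
(d) Entailed — every conjunct here is already in the original stirring event.
(e) Not entailed — Carmen stirred the batter, not the statue; the statue belongs to the rinsing event.
(f) Entailed — 'rinse' is an activity; 'was rinsing' entails that some rinsing happened, so 'rinsed' holds.

(c), (d), (f)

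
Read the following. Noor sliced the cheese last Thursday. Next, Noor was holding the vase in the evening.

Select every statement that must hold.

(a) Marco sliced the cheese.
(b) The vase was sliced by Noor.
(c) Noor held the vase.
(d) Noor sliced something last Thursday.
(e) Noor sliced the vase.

(a) Not entailed — the passage has Noor slicing the cheese, not Marco.
(b) Not entailed — Noor sliced the cheese, not the vase; the vase belongs to the holding event.
(c) Entailed — 'hold' is an activity; 'was holding' entails that some holding happened, so 'held' holds.
(d) Entailed — every conjunct here is already in the original slicing event.
(e) Not entailed — Noor sliced the cheese, not the vase; the vase belongs to the holding event.

(c), (d)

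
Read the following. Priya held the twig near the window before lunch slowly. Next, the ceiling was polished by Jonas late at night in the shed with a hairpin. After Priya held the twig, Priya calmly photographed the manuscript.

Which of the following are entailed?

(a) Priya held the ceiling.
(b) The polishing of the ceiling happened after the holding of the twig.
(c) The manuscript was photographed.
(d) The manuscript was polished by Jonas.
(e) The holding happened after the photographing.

(a) Not entailed — Priya held the twig, not the ceiling; the ceiling belongs to the polishing event.
(b) Entailed — the narrative places the holding before the polishing.
(c) Entailed — dropping 'calmly' and generalizing the agent leaves a sub-description the original still satisfies.
(d) Not entailed — Jonas polished the ceiling, not the manuscript; the manuscript belongs to the photographing event.
(e) Not entailed — the narrative places the holding before the photographing, not after.

(b), (c)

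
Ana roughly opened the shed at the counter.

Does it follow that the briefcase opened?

no

Nothing is said about any briefcase; only the shed is affected.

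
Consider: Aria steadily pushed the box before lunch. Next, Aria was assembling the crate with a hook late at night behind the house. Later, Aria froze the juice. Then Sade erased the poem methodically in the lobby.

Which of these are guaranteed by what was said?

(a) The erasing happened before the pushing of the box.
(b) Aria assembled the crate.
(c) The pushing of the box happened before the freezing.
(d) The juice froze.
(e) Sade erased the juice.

(c), (d)

(a) Not entailed — the narrative places the pushing before the erasing, not after.
(b) Not entailed — 'was assembling' is progressive on an accomplishment; it does not entail the completed 'assembled'.
(c) Entailed — the narrative places the pushing before the freezing.
(d) Entailed — 'Aria froze the juice' is causative; it entails the inchoative 'the juice froze'.
(e) Not entailed — Sade erased the poem, not the juice; the juice belongs to the freezing event.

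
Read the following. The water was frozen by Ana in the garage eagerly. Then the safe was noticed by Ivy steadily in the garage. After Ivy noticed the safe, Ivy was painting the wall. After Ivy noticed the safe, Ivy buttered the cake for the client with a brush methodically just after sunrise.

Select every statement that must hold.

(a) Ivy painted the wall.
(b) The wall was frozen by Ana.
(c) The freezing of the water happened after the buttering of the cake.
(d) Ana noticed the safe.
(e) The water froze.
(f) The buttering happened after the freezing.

(e), (f)

(a) Not entailed — 'was painting' is progressive on an accomplishment; it does not entail the completed 'painted'.
(b) Not entailed — Ana froze the water, not the wall; the wall belongs to the painting event.
(c) Not entailed — the narrative places the freezing before the buttering, not after.
(d) Not entailed — the passage has Ivy noticing the safe, not Ana.
(e) Entailed — 'Ana froze the water' is causative; it entails the inchoative 'the water froze'.
(f) Entailed — the narrative places the freezing before the buttering.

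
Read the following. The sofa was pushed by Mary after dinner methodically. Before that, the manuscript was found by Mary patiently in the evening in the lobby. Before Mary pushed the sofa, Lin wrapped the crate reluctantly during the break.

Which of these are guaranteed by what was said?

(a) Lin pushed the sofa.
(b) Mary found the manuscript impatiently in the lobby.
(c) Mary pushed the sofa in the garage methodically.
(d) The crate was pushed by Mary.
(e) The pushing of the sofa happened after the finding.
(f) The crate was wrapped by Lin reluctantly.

(a) Not entailed — the passage has Mary pushing the sofa, not Lin.
(b) Not entailed — 'impatiently' adds a manner not in (and inconsistent with) the original.
(c) Not entailed — 'in the garage' adds information not in the original event.
(d) Not entailed — Mary pushed the sofa, not the crate; the crate belongs to the wrapping event.
(e) Entailed — the narrative places the finding before the pushing.
(f) Entailed — every conjunct here is already in the original wrapping event.

(e), (f)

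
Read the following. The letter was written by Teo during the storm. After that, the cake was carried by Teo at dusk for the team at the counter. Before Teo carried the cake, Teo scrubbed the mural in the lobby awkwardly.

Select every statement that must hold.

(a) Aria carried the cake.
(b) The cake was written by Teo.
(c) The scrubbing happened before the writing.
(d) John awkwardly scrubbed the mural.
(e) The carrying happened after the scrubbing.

(a) Not entailed — the passage has Teo carrying the cake, not Aria.
(b) Not entailed — Teo wrote the letter, not the cake; the cake belongs to the carrying event.
(c) Not entailed — the narrative doesn't order the scrubbing relative to the writing.
(d) Not entailed — the passage has Teo scrubbing the mural, not John.
(e) Entailed — the narrative places the scrubbing before the carrying.

(e)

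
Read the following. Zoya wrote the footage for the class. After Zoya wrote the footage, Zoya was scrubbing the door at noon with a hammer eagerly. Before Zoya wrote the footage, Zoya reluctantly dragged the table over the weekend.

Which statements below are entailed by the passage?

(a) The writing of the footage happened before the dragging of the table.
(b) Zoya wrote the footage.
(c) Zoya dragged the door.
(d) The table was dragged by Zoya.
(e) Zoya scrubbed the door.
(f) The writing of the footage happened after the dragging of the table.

(a) Not entailed — the narrative places the dragging before the writing, not after.
(b) Entailed — every conjunct here is already in the original writing event.
(c) Not entailed — Zoya dragged the table, not the door; the door belongs to the scrubbing event.
(d) Entailed — this follows by dropping conjuncts from the dragging event's description.
(e) Entailed — 'scrub' is an activity; 'was scrubbing' entails that some scrubbing happened, so 'scrubbed' holds.
(f) Entailed — the narrative places the dragging before the writing.

(b), (d), (e), (f)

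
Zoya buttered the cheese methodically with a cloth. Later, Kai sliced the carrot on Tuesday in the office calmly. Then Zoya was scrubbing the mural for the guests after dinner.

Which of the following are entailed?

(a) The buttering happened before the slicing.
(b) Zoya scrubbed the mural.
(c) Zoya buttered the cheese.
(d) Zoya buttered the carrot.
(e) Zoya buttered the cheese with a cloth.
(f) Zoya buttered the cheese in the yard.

(a), (b), (c), (e)

(a) Entailed — the narrative places the buttering before the slicing.
(b) Entailed — 'scrub' is an activity; 'was scrubbing' entails that some scrubbing happened, so 'scrubbed' holds.
(c) Entailed — dropping 'methodically', 'with a cloth' leaves a sub-description the original still satisfies.
(d) Not entailed — Zoya buttered the cheese, not the carrot; the carrot belongs to the slicing event.
(e) Entailed — dropping 'methodically' leaves a sub-description the original still satisfies.
(f) Not entailed — 'in the yard' adds information not in the original event.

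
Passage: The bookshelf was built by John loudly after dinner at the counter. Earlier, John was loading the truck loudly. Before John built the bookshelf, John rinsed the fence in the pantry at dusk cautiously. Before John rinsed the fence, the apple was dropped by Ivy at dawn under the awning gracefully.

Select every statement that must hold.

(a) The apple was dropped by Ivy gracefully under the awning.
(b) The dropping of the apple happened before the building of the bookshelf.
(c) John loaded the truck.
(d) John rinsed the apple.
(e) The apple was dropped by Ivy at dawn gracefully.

(a), (b), (e)

(a) Entailed — the original entails any weakening of itself; this just drops 'at dawn'.
(b) Entailed — the narrative places the dropping before the building.
(c) Not entailed — 'was loading' is progressive on an accomplishment; it does not entail the completed 'loaded'.
(d) Not entailed — John rinsed the fence, not the apple; the apple belongs to the dropping event.
(e) Entailed — every conjunct here is already in the original dropping event.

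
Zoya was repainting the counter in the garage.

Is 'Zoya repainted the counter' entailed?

no

'was repainting' is progressive; for an accomplishment like 'repaint the counter', it doesn't entail completion.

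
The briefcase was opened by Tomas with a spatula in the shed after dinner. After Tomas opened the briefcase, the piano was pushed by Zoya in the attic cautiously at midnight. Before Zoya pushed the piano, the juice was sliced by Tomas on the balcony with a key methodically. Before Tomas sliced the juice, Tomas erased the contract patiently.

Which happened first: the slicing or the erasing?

the erasing

The connectives place the erasing before the slicing.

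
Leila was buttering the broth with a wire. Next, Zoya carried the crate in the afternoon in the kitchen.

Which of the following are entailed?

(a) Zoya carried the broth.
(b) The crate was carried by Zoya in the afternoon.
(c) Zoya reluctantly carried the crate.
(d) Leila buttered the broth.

(b)

(a) Not entailed — Zoya carried the crate, not the broth; the broth belongs to the buttering event.
(b) Entailed — dropping 'in the kitchen' leaves a sub-description the original still satisfies.
(c) Not entailed — 'reluctantly' adds information not in the original event.
(d) Not entailed — 'was buttering' is progressive on an accomplishment; it does not entail the completed 'buttered'.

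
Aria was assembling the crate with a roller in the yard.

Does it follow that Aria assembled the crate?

no

'was assembling' is progressive; for an accomplishment like 'assemble the crate', it doesn't entail completion.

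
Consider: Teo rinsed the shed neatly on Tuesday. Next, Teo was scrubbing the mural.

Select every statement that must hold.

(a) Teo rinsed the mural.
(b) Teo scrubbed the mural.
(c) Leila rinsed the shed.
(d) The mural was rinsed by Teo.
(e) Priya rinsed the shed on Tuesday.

(b)

(a) Not entailed — Teo rinsed the shed, not the mural; the mural belongs to the scrubbing event.
(b) Entailed — 'scrub' is an activity; 'was scrubbing' entails that some scrubbing happened, so 'scrubbed' holds.
(c) Not entailed — the passage has Teo rinsing the shed, not Leila.
(d) Not entailed — Teo rinsed the shed, not the mural; the mural belongs to the scrubbing event.
(e) Not entailed — the passage has Teo rinsing the shed, not Priya.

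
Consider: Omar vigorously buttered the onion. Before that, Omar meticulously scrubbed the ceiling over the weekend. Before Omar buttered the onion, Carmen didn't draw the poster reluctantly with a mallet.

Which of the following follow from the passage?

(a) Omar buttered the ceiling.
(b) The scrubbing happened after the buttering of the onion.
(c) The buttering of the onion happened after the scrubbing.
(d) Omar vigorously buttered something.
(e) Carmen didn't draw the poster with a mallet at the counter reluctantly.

(c), (d), (e)

(a) Not entailed — Omar buttered the onion, not the ceiling; the ceiling belongs to the scrubbing event.
(b) Not entailed — the narrative places the scrubbing before the buttering, not after.
(c) Entailed — the narrative places the scrubbing before the buttering.
(d) Entailed — generalizing the patient leaves a sub-description the original still satisfies.
(e) Entailed — under negation, adding a further restriction is entailed: if no such drawing event occurred, none occurred at the counter either.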